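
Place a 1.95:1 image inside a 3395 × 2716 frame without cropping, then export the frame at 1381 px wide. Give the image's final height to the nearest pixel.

At 3395×2716 the image is width-limited, so height = 3395 / 1.950 ≈ 1741.03 px.
Resizing to 1381 px wide multiplies everything by 0.4068: 1741.03 → 708.21 px.

708 px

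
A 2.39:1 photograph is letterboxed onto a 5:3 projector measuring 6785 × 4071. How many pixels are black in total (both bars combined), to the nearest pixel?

Since 2.390 > 1.667, the photograph is width-limited.
The photograph is 6785 / 2.390 ≈ 2838.9121 px tall.
Leftover height: 4071 − 2838.9121 = 1232.0879 px.
That's 1232.0879 × 6785 ≈ 8359716 black pixels.

8359716 pixels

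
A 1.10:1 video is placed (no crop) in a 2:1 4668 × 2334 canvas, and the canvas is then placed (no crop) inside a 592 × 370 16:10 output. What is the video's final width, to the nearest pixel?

326 px

Inside the 4668×2334 canvas the video is height-limited at 2567.40 × 2334.00.
2:1 in 592×370: fills the width, so the intermediate becomes 592.00 × 296.00 — a scale of ×0.1268.
The video scales with it: width 2567.40 × 0.1268 ≈ 325.60.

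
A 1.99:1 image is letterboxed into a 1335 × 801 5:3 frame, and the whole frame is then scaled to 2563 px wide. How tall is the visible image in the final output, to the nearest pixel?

At 1335×801 the image is width-limited, so height = 1335 / 1.990 ≈ 670.85 px.
Resizing to 2563 px wide multiplies everything by 1.9199: 670.85 → 1287.94 px.

1288 px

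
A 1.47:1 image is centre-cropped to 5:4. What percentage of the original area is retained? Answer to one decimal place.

85.0%

The height stays; only width is cut (since 5:4 is narrower than 1.47:1).
Fraction kept = (1.250)/(1.470) ≈ 85.03%.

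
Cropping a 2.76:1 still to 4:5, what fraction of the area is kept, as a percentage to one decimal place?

29.0%

The height stays; only width is cut (since 4:5 is narrower than 2.76:1).
Area ratio = (0.800)/(2.760) = 28.99% retained.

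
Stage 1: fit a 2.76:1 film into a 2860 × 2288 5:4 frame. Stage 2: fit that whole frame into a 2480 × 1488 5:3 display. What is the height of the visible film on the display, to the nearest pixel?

674 px

2.76:1 in 2860×2288: fills the width, so the film is 2860.00 × 1036.23.
5:4 in 2480×1488: fills the height, so the intermediate becomes 1860.00 × 1488.00 — a scale of ×0.6503.
Applying the same ×0.6503: 1036.23 → 673.91.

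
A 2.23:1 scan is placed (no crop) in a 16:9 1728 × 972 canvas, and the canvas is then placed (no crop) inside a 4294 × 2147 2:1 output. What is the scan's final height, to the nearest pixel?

1712 px

Inside the 1728×972 canvas the scan is width-limited at 1728.00 × 774.89.
16:9 in 4294×2147: fills the height, so the intermediate becomes 3816.89 × 2147.00 — a scale of ×2.2088.
The scan scales with it: height 774.89 × 2.2088 ≈ 1711.61.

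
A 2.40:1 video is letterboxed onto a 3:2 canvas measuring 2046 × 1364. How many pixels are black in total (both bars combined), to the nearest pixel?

1046529 pixels

2.40:1 (2.400) > 3:2 (1.500), so the video fills the width.
That makes the image 852.5000 px tall (2046 / 2.400).
1364 − 852.5000 = 511.5000 px of bars.
Bar area = 511.5000 × 2046 ≈ 1046529 px.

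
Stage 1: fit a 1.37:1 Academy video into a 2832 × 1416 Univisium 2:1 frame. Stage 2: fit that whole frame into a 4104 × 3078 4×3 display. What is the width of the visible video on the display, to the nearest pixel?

2811 px

1.37:1 Academy in 2832×1416: fills the height, so the video is 1939.92 × 1416.00.
The Univisium 2:1 canvas is width-limited in 4104×3078, giving 4104.00 × 2052.00; scale factor 1.4492.
So the video's width is 1939.92 × 1.4492 ≈ 2811.24.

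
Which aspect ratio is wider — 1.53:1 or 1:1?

1.53 and 1; 1.53 > 1.

1.53:1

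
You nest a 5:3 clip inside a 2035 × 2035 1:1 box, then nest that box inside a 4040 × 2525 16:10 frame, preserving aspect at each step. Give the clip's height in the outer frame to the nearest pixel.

1515 px

Inside the 2035×2035 canvas the clip is width-limited at 2035.00 × 1221.00.
The 1:1 canvas is height-limited in 4040×2525, giving 2525.00 × 2525.00; scale factor 1.2408.
Applying the same ×1.2408: 1221.00 → 1515.00.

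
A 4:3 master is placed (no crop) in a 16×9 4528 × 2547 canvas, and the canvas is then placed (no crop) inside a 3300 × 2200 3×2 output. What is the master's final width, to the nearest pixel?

First fit — 4:3 into 4528×2547 spans the height: 3396.00 × 2547.00.
The 16×9 canvas is width-limited in 3300×2200, giving 3300.00 × 1856.25; scale factor 0.7288.
The master scales with it: width 3396.00 × 0.7288 ≈ 2475.00.

2475 px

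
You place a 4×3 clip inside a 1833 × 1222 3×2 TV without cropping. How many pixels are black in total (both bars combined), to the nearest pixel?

4×3 (1.333) < 3×2 (1.500), so the clip fills the height.
That makes the image 1629.3333 px wide (1222 × 4/3).
Black = 1833 − 1629.3333 = 203.6667 px.
That's 203.6667 × 1222 ≈ 248881 black pixels.

248881 pixels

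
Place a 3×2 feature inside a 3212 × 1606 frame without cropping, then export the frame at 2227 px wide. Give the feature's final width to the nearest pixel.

1670 px

In the 3212×1606 frame the feature fills the height: width = 1606 × 3/2 ≈ 2409.00 px.
The frame scales by 2227/3212 = 0.6933; 2409.00 × 0.6933 ≈ 1670.25 px.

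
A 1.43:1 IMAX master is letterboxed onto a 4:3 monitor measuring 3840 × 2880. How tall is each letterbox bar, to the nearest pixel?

1.43:1 IMAX (1.430) > 4:3 (1.333), so the master fills the width.
The master is 3840 / 1.430 ≈ 2685.31 px tall.
Leftover height: 2880 − 2685.31 = 194.69 px → 97.34 each side.

97 px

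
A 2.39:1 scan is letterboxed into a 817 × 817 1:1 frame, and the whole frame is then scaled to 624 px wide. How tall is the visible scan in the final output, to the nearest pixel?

Fitted into 817×817, the scan spans the width; its height is 817 / 2.390 ≈ 341.84 px.
Scaling 817 → 624 is ×0.7638, so the height becomes 341.84 × 0.7638 ≈ 261.09 px.

261 px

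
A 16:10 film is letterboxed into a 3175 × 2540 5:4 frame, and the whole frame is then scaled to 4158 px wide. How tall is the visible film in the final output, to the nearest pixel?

2599 px

In the 3175×2540 frame the film fills the width: height = 3175 × 10/16 ≈ 1984.38 px.
Resizing to 4158 px wide multiplies everything by 1.3096: 1984.38 → 2598.75 px.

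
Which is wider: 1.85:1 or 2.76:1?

1.85 and 2.76; 2.76 > 1.85.

2.76:1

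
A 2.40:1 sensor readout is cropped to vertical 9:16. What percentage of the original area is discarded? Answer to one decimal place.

vertical 9:16 is narrower than 2.40:1, so the crop keeps the full height and trims the width.
Fraction kept = (0.562)/(2.400) ≈ 23.44%, so 76.56% is lost.

76.6%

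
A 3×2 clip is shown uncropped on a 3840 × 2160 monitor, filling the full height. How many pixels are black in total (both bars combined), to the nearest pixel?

Content width = 2160 × 3/2 ≈ 3240.0000 px.
3840 − 3240.0000 = 600.0000 px of bars.
Bar area = 600.0000 × 2160 ≈ 1296000 px.

1296000 pixels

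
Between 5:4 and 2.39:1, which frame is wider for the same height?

5:4 = 1.25 and 2.39; 2.39 > 1.25.

2.39:1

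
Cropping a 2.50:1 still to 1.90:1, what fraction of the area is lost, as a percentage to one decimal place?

24.0%

1.90:1 is narrower than 2.50:1, so the crop keeps the full height and trims the width.
Fraction kept = (1.900)/(2.500) ≈ 76.00%, so 24.00% is lost.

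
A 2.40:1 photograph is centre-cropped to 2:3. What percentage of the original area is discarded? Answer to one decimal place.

72.2%

Going from 2.40:1 to 2:3 means cutting width while keeping height.
Fraction kept = (0.667)/(2.400) ≈ 27.78%, so 72.22% is lost.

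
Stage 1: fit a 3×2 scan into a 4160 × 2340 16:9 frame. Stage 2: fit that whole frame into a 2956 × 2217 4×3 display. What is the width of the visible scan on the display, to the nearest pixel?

2494 px

3×2 in 4160×2340: fills the height, so the scan is 3510.00 × 2340.00.
Second fit — the 16:9 canvas into 2956×2217 spans the width: 2956.00 × 1662.75 (×0.7106 from 4160×2340).
So the scan's width is 3510.00 × 0.7106 ≈ 2494.12.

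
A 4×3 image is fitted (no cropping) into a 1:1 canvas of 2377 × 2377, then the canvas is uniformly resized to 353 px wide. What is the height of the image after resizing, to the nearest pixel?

265 px

At 2377×2377 the image is width-limited, so height = 2377 × 3/4 ≈ 1782.75 px.
Scaling 2377 → 353 is ×0.1485, so the height becomes 1782.75 × 0.1485 ≈ 264.75 px.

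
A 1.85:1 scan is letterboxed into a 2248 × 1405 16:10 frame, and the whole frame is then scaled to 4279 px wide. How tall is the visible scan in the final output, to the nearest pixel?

In the 2248×1405 frame the scan fills the width: height = 2248 / 1.850 ≈ 1215.14 px.
Resizing to 4279 px wide multiplies everything by 1.9035: 1215.14 → 2312.97 px.

2313 px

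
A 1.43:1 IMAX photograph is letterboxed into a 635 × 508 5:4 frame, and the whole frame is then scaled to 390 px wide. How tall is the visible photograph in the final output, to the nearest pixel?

In the 635×508 frame the photograph fills the width: height = 635 / 1.430 ≈ 444.06 px.
Resizing to 390 px wide multiplies everything by 0.6142: 444.06 → 272.73 px.

273 px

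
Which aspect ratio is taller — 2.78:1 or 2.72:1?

2.72:1

2.78 and 2.72; 2.78 > 2.72. The smaller width-to-height ratio is the taller frame.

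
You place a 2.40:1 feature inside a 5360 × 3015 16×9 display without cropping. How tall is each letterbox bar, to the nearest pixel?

391 px

2.40:1 is wider than 16×9, so it spans the full width.
The feature is 5360 / 2.400 ≈ 2233.33 px tall.
Black = 3015 − 2233.33 = 781.67 px, or 390.83 per bar.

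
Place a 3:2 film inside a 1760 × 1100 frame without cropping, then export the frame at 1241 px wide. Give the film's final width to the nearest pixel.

Fitted into 1760×1100, the film spans the height; its width is 1100 × 3/2 ≈ 1650.00 px.
The frame scales by 1241/1760 = 0.7051; 1650.00 × 0.7051 ≈ 1163.44 px.

1163 px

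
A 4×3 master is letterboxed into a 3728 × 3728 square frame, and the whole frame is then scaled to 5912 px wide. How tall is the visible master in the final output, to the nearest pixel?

4434 px

Fitted into 3728×3728, the master spans the width; its height is 3728 × 3/4 ≈ 2796.00 px.
Scaling 3728 → 5912 is ×1.5858, so the height becomes 2796.00 × 1.5858 ≈ 4434.00 px.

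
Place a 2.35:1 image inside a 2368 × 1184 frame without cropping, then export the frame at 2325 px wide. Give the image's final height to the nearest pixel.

989 px

In the 2368×1184 frame the image fills the width: height = 2368 / 2.350 ≈ 1007.66 px.
The frame scales by 2325/2368 = 0.9818; 1007.66 × 0.9818 ≈ 989.36 px.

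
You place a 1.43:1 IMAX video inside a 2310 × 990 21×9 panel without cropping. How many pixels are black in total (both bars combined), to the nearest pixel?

885357 pixels

1.43:1 IMAX (1.430) < 21×9 (2.333), so the video fills the height.
That makes the image 1415.7000 px wide (990 × 1.430).
2310 − 1415.7000 = 894.3000 px of bars.
Across the 990-px span: 894.3000 × 990 ≈ 885357 px.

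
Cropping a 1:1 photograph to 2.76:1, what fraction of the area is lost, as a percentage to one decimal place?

Going from 1:1 to 2.76:1 means cutting height while keeping width.
Area ratio = (1.000)/(2.760) = 36.23%; the remaining 63.77% is cropped out.

63.8%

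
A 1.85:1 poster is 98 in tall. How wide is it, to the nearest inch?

181 in

At 1.85:1, 98 × 1.850 ≈ 181.30.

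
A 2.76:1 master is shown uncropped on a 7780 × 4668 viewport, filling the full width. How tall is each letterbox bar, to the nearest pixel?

925 px

The master is 7780 / 2.760 ≈ 2818.84 px tall.
Leftover height: 4668 − 2818.84 = 1849.16 px → 924.58 each side.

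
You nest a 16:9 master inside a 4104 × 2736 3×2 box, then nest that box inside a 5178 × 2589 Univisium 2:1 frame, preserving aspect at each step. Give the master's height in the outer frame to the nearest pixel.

16:9 in 4104×2736: fills the width, so the master is 4104.00 × 2308.50.
The 3×2 canvas is height-limited in 5178×2589, giving 3883.50 × 2589.00; scale factor 0.9463.
The master scales with it: height 2308.50 × 0.9463 ≈ 2184.47.

2184 px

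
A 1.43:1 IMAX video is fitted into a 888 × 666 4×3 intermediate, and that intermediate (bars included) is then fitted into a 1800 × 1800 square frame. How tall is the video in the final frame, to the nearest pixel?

1259 px

1.43:1 IMAX in 888×666: fills the width, so the video is 888.00 × 620.98.
The 4×3 canvas is width-limited in 1800×1800, giving 1800.00 × 1350.00; scale factor 2.0270.
So the video's height is 620.98 × 2.0270 ≈ 1258.74.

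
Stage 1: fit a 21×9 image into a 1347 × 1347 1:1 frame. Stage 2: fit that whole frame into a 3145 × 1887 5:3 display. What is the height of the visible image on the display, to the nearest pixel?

809 px

First fit — 21×9 into 1347×1347 spans the width: 1347.00 × 577.29.
The 1:1 canvas is height-limited in 3145×1887, giving 1887.00 × 1887.00; scale factor 1.4009.
Applying the same ×1.4009: 577.29 → 808.71.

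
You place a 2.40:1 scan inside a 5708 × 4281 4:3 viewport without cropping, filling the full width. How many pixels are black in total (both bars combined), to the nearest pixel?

That makes the image 2378.3333 px tall (5708 / 2.400).
4281 − 2378.3333 = 1902.6667 px of bars.
Bar area = 1902.6667 × 5708 ≈ 10860421 px.

10860421 pixels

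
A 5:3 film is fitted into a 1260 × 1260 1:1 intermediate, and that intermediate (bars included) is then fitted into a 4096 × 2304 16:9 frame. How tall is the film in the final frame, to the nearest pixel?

5:3 in 1260×1260: fills the width, so the film is 1260.00 × 756.00.
1:1 in 4096×2304: fills the height, so the intermediate becomes 2304.00 × 2304.00 — a scale of ×1.8286.
Applying the same ×1.8286: 756.00 → 1382.40.

1382 px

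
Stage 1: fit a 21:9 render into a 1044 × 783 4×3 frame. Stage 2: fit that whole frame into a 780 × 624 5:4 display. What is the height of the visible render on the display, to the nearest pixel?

334 px

First fit — 21:9 into 1044×783 spans the width: 1044.00 × 447.43.
The 4×3 canvas is width-limited in 780×624, giving 780.00 × 585.00; scale factor 0.7471.
Applying the same ×0.7471: 447.43 → 334.29.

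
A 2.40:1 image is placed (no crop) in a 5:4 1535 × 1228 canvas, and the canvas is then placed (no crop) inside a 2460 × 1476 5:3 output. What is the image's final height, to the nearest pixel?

769 px

2.40:1 in 1535×1228: fills the width, so the image is 1535.00 × 639.58.
Second fit — the 5:4 canvas into 2460×1476 spans the height: 1845.00 × 1476.00 (×1.2020 from 1535×1228).
The image scales with it: height 639.58 × 1.2020 ≈ 768.75.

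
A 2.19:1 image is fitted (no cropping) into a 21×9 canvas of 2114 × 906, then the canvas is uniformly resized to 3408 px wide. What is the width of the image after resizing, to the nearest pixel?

Fitted into 2114×906, the image spans the height; its width is 906 × 2.190 ≈ 1984.14 px.
Resizing to 3408 px wide multiplies everything by 1.6121: 1984.14 → 3198.65 px.

3199 px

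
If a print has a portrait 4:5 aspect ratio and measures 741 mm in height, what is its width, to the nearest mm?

741 × 4/5 = 592.80.

593 mm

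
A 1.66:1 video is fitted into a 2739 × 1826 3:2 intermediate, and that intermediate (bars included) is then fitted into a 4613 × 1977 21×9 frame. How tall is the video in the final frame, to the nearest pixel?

First fit — 1.66:1 into 2739×1826 spans the width: 2739.00 × 1650.00.
Second fit — the 3:2 canvas into 4613×1977 spans the height: 2965.50 × 1977.00 (×1.0827 from 2739×1826).
Applying the same ×1.0827: 1650.00 → 1786.45.

1786 px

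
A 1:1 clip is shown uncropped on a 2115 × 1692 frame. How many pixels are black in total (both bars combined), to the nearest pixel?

Since 1.000 < 1.250, the clip is height-limited.
The clip is 1692 × 1/1 ≈ 1692.0000 px wide.
2115 − 1692.0000 = 423.0000 px of bars.
Across the 1692-px span: 423.0000 × 1692 ≈ 715716 px.

715716 pixels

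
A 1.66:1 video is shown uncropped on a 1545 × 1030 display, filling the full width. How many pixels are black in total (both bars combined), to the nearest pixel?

Content height = 1545 / 1.660 ≈ 930.7229 px.
Leftover height: 1030 − 930.7229 = 99.2771 px.
Across the 1545-px span: 99.2771 × 1545 ≈ 153383 px.

153383 pixels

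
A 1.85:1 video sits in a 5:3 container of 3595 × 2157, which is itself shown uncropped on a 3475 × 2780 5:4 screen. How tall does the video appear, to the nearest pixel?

1878 px

Inside the 3595×2157 canvas the video is width-limited at 3595.00 × 1943.24.
The 5:3 canvas is width-limited in 3475×2780, giving 3475.00 × 2085.00; scale factor 0.9666.
Applying the same ×0.9666: 1943.24 → 1878.38.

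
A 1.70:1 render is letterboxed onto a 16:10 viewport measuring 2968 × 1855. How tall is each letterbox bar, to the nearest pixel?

1.70:1 is wider than 16:10, so it spans the full width.
The render is 2968 / 1.700 ≈ 1745.88 px tall.
1855 − 1745.88 = 109.12 px of bars (54.56 each).

55 px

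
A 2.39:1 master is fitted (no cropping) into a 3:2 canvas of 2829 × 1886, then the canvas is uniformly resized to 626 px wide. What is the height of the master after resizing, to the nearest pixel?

262 px

Fitted into 2829×1886, the master spans the width; its height is 2829 / 2.390 ≈ 1183.68 px.
The frame scales by 626/2829 = 0.2213; 1183.68 × 0.2213 ≈ 261.92 px.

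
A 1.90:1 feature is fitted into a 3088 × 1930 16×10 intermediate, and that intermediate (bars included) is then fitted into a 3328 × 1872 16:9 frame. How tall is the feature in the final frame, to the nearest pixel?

1576 px

First fit — 1.90:1 into 3088×1930 spans the width: 3088.00 × 1625.26.
The 16×10 canvas is height-limited in 3328×1872, giving 2995.20 × 1872.00; scale factor 0.9699.
The feature scales with it: height 1625.26 × 0.9699 ≈ 1576.42.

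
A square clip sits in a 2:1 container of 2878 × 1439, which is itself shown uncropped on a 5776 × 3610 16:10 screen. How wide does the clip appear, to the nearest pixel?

First fit — square into 2878×1439 spans the height: 1439.00 × 1439.00.
Second fit — the 2:1 canvas into 5776×3610 spans the width: 5776.00 × 2888.00 (×2.0069 from 2878×1439).
So the clip's width is 1439.00 × 2.0069 ≈ 2888.00.

2888 px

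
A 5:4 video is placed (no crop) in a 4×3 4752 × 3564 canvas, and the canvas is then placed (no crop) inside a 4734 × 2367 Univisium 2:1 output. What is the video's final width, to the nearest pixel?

2959 px

Inside the 4752×3564 canvas the video is height-limited at 4455.00 × 3564.00.
The 4×3 canvas is height-limited in 4734×2367, giving 3156.00 × 2367.00; scale factor 0.6641.
Applying the same ×0.6641: 4455.00 → 2958.75.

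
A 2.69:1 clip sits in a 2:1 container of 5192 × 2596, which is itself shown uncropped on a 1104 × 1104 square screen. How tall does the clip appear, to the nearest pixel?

Inside the 5192×2596 canvas the clip is width-limited at 5192.00 × 1930.11.
2:1 in 1104×1104: fills the width, so the intermediate becomes 1104.00 × 552.00 — a scale of ×0.2126.
So the clip's height is 1930.11 × 0.2126 ≈ 410.41.

410 px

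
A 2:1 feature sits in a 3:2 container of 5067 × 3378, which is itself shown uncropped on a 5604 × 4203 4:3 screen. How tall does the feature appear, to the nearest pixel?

Inside the 5067×3378 canvas the feature is width-limited at 5067.00 × 2533.50.
3:2 in 5604×4203: fills the width, so the intermediate becomes 5604.00 × 3736.00 — a scale of ×1.1060.
So the feature's height is 2533.50 × 1.1060 ≈ 2802.00.

2802 px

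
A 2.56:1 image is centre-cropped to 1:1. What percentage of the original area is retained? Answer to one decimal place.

39.1%

Going from 2.56:1 to 1:1 means cutting width while keeping height.
Fraction kept = (1.000)/(2.560) ≈ 39.06%.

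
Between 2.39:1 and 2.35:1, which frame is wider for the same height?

2.39:1

2.39 and 2.35; 2.39 > 2.35.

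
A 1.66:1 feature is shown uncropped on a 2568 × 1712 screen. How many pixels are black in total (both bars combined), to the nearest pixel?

423751 pixels

1.66:1 is wider than 3:2, so it spans the full width.
The feature is 2568 / 1.660 ≈ 1546.9880 px tall.
1712 − 1546.9880 = 165.0120 px of bars.
Bar area = 165.0120 × 2568 ≈ 423751 px.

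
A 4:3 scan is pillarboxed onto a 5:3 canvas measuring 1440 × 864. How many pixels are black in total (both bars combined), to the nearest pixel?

4:3 (1.333) < 5:3 (1.667), so the scan fills the height.
The scan is 864 × 4/3 ≈ 1152.0000 px wide.
Black = 1440 − 1152.0000 = 288.0000 px.
Bar area = 288.0000 × 864 ≈ 248832 px.

248832 pixels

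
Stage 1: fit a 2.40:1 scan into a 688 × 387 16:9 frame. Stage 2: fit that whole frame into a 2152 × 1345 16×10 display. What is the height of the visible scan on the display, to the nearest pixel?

Inside the 688×387 canvas the scan is width-limited at 688.00 × 286.67.
The 16:9 canvas is width-limited in 2152×1345, giving 2152.00 × 1210.50; scale factor 3.1279.
Applying the same ×3.1279: 286.67 → 896.67.

897 px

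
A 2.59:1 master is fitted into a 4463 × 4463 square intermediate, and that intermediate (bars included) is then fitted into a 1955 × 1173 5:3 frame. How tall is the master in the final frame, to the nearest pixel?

453 px

Inside the 4463×4463 canvas the master is width-limited at 4463.00 × 1723.17.
Second fit — the square canvas into 1955×1173 spans the height: 1173.00 × 1173.00 (×0.2628 from 4463×4463).
So the master's height is 1723.17 × 0.2628 ≈ 452.90.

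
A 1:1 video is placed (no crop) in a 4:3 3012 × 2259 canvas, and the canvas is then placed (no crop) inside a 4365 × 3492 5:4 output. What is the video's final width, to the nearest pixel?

3274 px

1:1 in 3012×2259: fills the height, so the video is 2259.00 × 2259.00.
4:3 in 4365×3492: fills the width, so the intermediate becomes 4365.00 × 3273.75 — a scale of ×1.4492.
Applying the same ×1.4492: 2259.00 → 3273.75.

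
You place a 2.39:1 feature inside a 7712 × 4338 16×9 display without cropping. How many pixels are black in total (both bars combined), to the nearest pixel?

Since 2.390 > 1.778, the feature is width-limited.
Content height = 7712 / 2.390 ≈ 3226.7782 px.
Black = 4338 − 3226.7782 = 1111.2218 px.
Across the 7712-px span: 1111.2218 × 7712 ≈ 8569742 px.

8569742 pixels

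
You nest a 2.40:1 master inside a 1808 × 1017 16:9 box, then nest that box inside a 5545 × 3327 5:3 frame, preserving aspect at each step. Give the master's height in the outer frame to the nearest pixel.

2.40:1 in 1808×1017: fills the width, so the master is 1808.00 × 753.33.
16:9 in 5545×3327: fills the width, so the intermediate becomes 5545.00 × 3119.06 — a scale of ×3.0669.
So the master's height is 753.33 × 3.0669 ≈ 2310.42.

2310 px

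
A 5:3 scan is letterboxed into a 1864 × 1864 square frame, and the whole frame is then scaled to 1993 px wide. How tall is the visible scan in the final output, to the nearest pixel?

Fitted into 1864×1864, the scan spans the width; its height is 1864 × 3/5 ≈ 1118.40 px.
The frame scales by 1993/1864 = 1.0692; 1118.40 × 1.0692 ≈ 1195.80 px.

1196 px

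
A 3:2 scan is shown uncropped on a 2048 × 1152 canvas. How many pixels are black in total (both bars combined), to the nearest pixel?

3:2 (1.500) < 16×9 (1.778), so the scan fills the height.
The scan is 1152 × 3/2 ≈ 1728.0000 px wide.
Black = 2048 − 1728.0000 = 320.0000 px.
Bar area = 320.0000 × 1152 ≈ 368640 px.

368640 pixels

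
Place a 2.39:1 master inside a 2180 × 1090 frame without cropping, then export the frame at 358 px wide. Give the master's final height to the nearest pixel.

150 px

Fitted into 2180×1090, the master spans the width; its height is 2180 / 2.390 ≈ 912.13 px.
The frame scales by 358/2180 = 0.1642; 912.13 × 0.1642 ≈ 149.79 px.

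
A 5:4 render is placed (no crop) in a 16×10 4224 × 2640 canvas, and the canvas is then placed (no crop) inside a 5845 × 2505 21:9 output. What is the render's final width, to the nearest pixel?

3131 px

Inside the 4224×2640 canvas the render is height-limited at 3300.00 × 2640.00.
The 16×10 canvas is height-limited in 5845×2505, giving 4008.00 × 2505.00; scale factor 0.9489.
Applying the same ×0.9489: 3300.00 → 3131.25.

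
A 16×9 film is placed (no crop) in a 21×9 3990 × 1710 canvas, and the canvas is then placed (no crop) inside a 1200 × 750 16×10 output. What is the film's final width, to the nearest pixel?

First fit — 16×9 into 3990×1710 spans the height: 3040.00 × 1710.00.
21×9 in 1200×750: fills the width, so the intermediate becomes 1200.00 × 514.29 — a scale of ×0.3008.
So the film's width is 3040.00 × 0.3008 ≈ 914.29.

914 px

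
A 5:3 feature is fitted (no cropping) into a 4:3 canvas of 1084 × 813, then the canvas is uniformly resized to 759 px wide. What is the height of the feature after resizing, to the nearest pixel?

In the 1084×813 frame the feature fills the width: height = 1084 × 3/5 ≈ 650.40 px.
The frame scales by 759/1084 = 0.7002; 650.40 × 0.7002 ≈ 455.40 px.

455 px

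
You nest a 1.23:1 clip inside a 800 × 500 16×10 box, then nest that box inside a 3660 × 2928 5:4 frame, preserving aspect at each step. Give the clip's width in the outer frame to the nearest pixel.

Inside the 800×500 canvas the clip is height-limited at 615.00 × 500.00.
Second fit — the 16×10 canvas into 3660×2928 spans the width: 3660.00 × 2287.50 (×4.5750 from 800×500).
Applying the same ×4.5750: 615.00 → 2813.62.

2814 px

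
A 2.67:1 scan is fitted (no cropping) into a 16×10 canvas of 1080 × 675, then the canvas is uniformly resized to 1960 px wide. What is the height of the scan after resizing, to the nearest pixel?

734 px

At 1080×675 the scan is width-limited, so height = 1080 / 2.670 ≈ 404.49 px.
The frame scales by 1960/1080 = 1.8148; 404.49 × 1.8148 ≈ 734.08 px.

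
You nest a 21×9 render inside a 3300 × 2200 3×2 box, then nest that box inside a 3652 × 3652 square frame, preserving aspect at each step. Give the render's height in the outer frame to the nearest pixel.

1565 px

First fit — 21×9 into 3300×2200 spans the width: 3300.00 × 1414.29.
3×2 in 3652×3652: fills the width, so the intermediate becomes 3652.00 × 2434.67 — a scale of ×1.1067.
So the render's height is 1414.29 × 1.1067 ≈ 1565.14.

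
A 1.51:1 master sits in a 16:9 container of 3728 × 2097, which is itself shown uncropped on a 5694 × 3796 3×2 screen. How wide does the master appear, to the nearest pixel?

Inside the 3728×2097 canvas the master is height-limited at 3166.47 × 2097.00.
Second fit — the 16:9 canvas into 5694×3796 spans the width: 5694.00 × 3202.88 (×1.5274 from 3728×2097).
The master scales with it: width 3166.47 × 1.5274 ≈ 4836.34.

4836 px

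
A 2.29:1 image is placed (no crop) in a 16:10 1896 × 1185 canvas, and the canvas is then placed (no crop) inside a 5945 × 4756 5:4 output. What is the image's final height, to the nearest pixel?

First fit — 2.29:1 into 1896×1185 spans the width: 1896.00 × 827.95.
The 16:10 canvas is width-limited in 5945×4756, giving 5945.00 × 3715.62; scale factor 3.1355.
The image scales with it: height 827.95 × 3.1355 ≈ 2596.07.

2596 px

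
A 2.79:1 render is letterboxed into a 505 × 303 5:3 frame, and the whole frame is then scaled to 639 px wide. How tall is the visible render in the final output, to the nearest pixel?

In the 505×303 frame the render fills the width: height = 505 / 2.790 ≈ 181.00 px.
The frame scales by 639/505 = 1.2653; 181.00 × 1.2653 ≈ 229.03 px.

229 px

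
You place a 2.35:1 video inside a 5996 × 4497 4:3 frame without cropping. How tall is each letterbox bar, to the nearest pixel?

973 px

Since 2.350 > 1.333, the video is width-limited.
The video is 5996 / 2.350 ≈ 2551.49 px tall.
Black = 4497 − 2551.49 = 1945.51 px, or 972.76 per bar.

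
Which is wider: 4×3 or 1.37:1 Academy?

4×3 = 1.333 and 1.37; 1.37 > 1.333.

1.37:1 Academy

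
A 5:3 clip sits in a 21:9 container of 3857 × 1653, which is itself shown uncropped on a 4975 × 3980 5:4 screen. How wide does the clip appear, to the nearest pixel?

First fit — 5:3 into 3857×1653 spans the height: 2755.00 × 1653.00.
Second fit — the 21:9 canvas into 4975×3980 spans the width: 4975.00 × 2132.14 (×1.2899 from 3857×1653).
So the clip's width is 2755.00 × 1.2899 ≈ 3553.57.

3554 px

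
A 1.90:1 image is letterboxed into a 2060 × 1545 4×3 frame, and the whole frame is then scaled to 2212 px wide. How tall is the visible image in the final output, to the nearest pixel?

1164 px

At 2060×1545 the image is width-limited, so height = 2060 / 1.900 ≈ 1084.21 px.
Scaling 2060 → 2212 is ×1.0738, so the height becomes 1084.21 × 1.0738 ≈ 1164.21 px.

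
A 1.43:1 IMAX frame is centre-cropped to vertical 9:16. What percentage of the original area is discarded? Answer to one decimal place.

60.7%

vertical 9:16 is narrower than 1.43:1 IMAX, so the crop keeps the full height and trims the width.
(0.562)/(1.430) ≈ 0.393 of the area survives, leaving 60.66% discarded.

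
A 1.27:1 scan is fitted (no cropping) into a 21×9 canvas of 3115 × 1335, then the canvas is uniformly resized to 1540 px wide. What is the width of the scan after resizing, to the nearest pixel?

In the 3115×1335 frame the scan fills the height: width = 1335 × 1.270 ≈ 1695.45 px.
The frame scales by 1540/3115 = 0.4944; 1695.45 × 0.4944 ≈ 838.20 px.

838 px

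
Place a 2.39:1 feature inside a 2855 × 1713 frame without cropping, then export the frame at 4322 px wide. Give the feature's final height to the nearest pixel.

Fitted into 2855×1713, the feature spans the width; its height is 2855 / 2.390 ≈ 1194.56 px.
Resizing to 4322 px wide multiplies everything by 1.5138: 1194.56 → 1808.37 px.

1808 px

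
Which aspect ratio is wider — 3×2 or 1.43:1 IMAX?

3×2 = 1.5 and 1.43; 1.5 > 1.43.

3×2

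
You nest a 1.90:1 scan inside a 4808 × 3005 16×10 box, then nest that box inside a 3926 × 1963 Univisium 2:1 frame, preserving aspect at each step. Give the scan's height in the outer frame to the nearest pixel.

Inside the 4808×3005 canvas the scan is width-limited at 4808.00 × 2530.53.
16×10 in 3926×1963: fills the height, so the intermediate becomes 3140.80 × 1963.00 — a scale of ×0.6532.
So the scan's height is 2530.53 × 0.6532 ≈ 1653.05.

1653 px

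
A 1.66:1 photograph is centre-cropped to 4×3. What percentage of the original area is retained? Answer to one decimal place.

Going from 1.66:1 to 4×3 means cutting width while keeping height.
Area ratio = (1.333)/(1.660) = 80.32% retained.

80.3%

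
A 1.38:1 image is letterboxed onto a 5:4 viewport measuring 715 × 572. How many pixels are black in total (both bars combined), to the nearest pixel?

38527 pixels

1.38:1 is wider than 5:4, so it spans the full width.
The image is 715 / 1.380 ≈ 518.1159 px tall.
Black = 572 − 518.1159 = 53.8841 px.
Across the 715-px span: 53.8841 × 715 ≈ 38527 px.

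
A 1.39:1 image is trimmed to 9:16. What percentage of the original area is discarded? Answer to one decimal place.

Going from 1.39:1 to 9:16 means cutting width while keeping height.
Fraction kept = (0.562)/(1.390) ≈ 40.47%, so 59.53% is lost.

59.5%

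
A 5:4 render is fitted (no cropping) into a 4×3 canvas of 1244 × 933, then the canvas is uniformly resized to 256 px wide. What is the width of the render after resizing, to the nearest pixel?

At 1244×933 the render is height-limited, so width = 933 × 5/4 ≈ 1166.25 px.
Scaling 1244 → 256 is ×0.2058, so the width becomes 1166.25 × 0.2058 ≈ 240.00 px.

240 px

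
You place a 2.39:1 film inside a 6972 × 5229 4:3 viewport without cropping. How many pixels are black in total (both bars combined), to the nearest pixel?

2.39:1 (2.390) > 4:3 (1.333), so the film fills the width.
The film is 6972 / 2.390 ≈ 2917.1548 px tall.
Black = 5229 − 2917.1548 = 2311.8452 px.
That's 2311.8452 × 6972 ≈ 16118185 black pixels.

16118185 pixels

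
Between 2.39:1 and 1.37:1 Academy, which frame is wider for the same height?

2.39:1

2.39 and 1.37; 2.39 > 1.37.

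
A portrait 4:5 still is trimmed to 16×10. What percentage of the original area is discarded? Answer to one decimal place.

Going from portrait 4:5 to 16×10 means cutting height while keeping width.
Fraction kept = (0.800)/(1.600) ≈ 50.00%, so 50.00% is lost.

50.0%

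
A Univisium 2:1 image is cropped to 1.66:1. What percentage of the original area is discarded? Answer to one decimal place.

The height stays; only width is cut (since 1.66:1 is narrower than Univisium 2:1).
(1.660)/(2.000) ≈ 0.830 of the area survives, leaving 17.00% discarded.

17.0%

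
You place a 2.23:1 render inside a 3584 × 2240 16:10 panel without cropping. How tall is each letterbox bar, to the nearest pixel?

316 px

2.23:1 is wider than 16:10, so it spans the full width.
The render is 3584 / 2.230 ≈ 1607.17 px tall.
2240 − 1607.17 = 632.83 px of bars (316.41 each).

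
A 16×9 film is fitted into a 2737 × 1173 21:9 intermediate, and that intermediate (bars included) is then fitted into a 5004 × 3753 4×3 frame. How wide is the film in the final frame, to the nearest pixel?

3813 px

16×9 in 2737×1173: fills the height, so the film is 2085.33 × 1173.00.
Second fit — the 21:9 canvas into 5004×3753 spans the width: 5004.00 × 2144.57 (×1.8283 from 2737×1173).
So the film's width is 2085.33 × 1.8283 ≈ 3812.57.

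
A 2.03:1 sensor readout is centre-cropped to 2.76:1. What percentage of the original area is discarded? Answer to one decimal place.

The width stays; only height is cut (since 2.76:1 is wider than 2.03:1).
Fraction kept = (2.030)/(2.760) ≈ 73.55%, so 26.45% is lost.

26.4%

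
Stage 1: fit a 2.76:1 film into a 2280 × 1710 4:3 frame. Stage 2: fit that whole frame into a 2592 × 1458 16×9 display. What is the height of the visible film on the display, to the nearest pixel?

704 px

Inside the 2280×1710 canvas the film is width-limited at 2280.00 × 826.09.
Second fit — the 4:3 canvas into 2592×1458 spans the height: 1944.00 × 1458.00 (×0.8526 from 2280×1710).
Applying the same ×0.8526: 826.09 → 704.35.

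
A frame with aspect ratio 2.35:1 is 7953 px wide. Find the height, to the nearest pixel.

7953 / 2.350 = 3384.26.

3384 px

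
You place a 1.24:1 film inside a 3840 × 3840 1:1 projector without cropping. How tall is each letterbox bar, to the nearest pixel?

372 px

1.24:1 is wider than 1:1, so it spans the full width.
That makes the image 3096.77 px tall (3840 / 1.240).
Black = 3840 − 3096.77 = 743.23 px, or 371.61 per bar.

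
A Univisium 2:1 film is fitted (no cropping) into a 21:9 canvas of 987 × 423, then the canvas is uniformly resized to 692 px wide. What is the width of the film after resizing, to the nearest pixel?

593 px

At 987×423 the film is height-limited, so width = 423 × 2/1 ≈ 846.00 px.
Resizing to 692 px wide multiplies everything by 0.7011: 846.00 → 593.14 px.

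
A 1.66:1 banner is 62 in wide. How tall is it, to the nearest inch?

37 in

Height = 62 / 1.660 = 37.35.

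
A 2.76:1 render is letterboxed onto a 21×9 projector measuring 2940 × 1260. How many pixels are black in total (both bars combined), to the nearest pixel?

2.76:1 (2.760) > 21×9 (2.333), so the render fills the width.
That makes the image 1065.2174 px tall (2940 / 2.760).
1260 − 1065.2174 = 194.7826 px of bars.
Bar area = 194.7826 × 2940 ≈ 572661 px.

572661 pixels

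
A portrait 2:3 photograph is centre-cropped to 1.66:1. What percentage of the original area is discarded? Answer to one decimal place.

59.8%

The width stays; only height is cut (since 1.66:1 is wider than portrait 2:3).
Area ratio = (0.667)/(1.660) = 40.16%; the remaining 59.84% is cropped out.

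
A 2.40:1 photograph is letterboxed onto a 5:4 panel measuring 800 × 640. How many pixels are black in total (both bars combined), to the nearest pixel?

2.40:1 (2.400) > 5:4 (1.250), so the photograph fills the width.
Content height = 800 / 2.400 ≈ 333.3333 px.
Black = 640 − 333.3333 = 306.6667 px.
That's 306.6667 × 800 ≈ 245333 black pixels.

245333 pixels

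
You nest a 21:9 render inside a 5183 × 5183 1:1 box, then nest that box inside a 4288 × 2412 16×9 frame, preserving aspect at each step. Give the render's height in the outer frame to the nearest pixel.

1034 px

Inside the 5183×5183 canvas the render is width-limited at 5183.00 × 2221.29.
The 1:1 canvas is height-limited in 4288×2412, giving 2412.00 × 2412.00; scale factor 0.4654.
So the render's height is 2221.29 × 0.4654 ≈ 1033.71.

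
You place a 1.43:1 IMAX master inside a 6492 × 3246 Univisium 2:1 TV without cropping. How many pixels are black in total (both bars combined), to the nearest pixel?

6005814 pixels

1.43:1 IMAX (1.430) < Univisium 2:1 (2.000), so the master fills the height.
That makes the image 4641.7800 px wide (3246 × 1.430).
6492 − 4641.7800 = 1850.2200 px of bars.
That's 1850.2200 × 3246 ≈ 6005814 black pixels.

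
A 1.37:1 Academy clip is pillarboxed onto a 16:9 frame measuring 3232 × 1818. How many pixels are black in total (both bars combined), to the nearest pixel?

1.37:1 Academy (1.370) < 16:9 (1.778), so the clip fills the height.
The clip is 1818 × 1.370 ≈ 2490.6600 px wide.
Black = 3232 − 2490.6600 = 741.3400 px.
Across the 1818-px span: 741.3400 × 1818 ≈ 1347756 px.

1347756 pixels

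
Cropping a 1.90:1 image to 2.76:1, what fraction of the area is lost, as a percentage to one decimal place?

31.2%

2.76:1 is wider than 1.90:1, so the crop keeps the full width and trims the height.
(1.900)/(2.760) ≈ 0.688 of the area survives, leaving 31.16% discarded.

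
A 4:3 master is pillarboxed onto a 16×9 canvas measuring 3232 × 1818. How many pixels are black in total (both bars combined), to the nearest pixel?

1468944 pixels

4:3 is narrower than 16×9, so it spans the full height.
Content width = 1818 × 4/3 ≈ 2424.0000 px.
Black = 3232 − 2424.0000 = 808.0000 px.
Bar area = 808.0000 × 1818 ≈ 1468944 px.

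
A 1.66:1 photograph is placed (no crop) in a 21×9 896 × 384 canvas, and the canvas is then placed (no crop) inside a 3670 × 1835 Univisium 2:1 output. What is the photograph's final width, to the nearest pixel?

1.66:1 in 896×384: fills the height, so the photograph is 637.44 × 384.00.
21×9 in 3670×1835: fills the width, so the intermediate becomes 3670.00 × 1572.86 — a scale of ×4.0960.
The photograph scales with it: width 637.44 × 4.0960 ≈ 2610.94.

2611 px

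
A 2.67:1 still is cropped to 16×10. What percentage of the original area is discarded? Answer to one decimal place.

40.1%

The height stays; only width is cut (since 16×10 is narrower than 2.67:1).
(1.600)/(2.670) ≈ 0.599 of the area survives, leaving 40.07% discarded.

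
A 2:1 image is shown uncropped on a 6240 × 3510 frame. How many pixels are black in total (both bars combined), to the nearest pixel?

2433600 pixels

Since 2.000 > 1.778, the image is width-limited.
Content height = 6240 × 1/2 ≈ 3120.0000 px.
Leftover height: 3510 − 3120.0000 = 390.0000 px.
That's 390.0000 × 6240 ≈ 2433600 black pixels.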